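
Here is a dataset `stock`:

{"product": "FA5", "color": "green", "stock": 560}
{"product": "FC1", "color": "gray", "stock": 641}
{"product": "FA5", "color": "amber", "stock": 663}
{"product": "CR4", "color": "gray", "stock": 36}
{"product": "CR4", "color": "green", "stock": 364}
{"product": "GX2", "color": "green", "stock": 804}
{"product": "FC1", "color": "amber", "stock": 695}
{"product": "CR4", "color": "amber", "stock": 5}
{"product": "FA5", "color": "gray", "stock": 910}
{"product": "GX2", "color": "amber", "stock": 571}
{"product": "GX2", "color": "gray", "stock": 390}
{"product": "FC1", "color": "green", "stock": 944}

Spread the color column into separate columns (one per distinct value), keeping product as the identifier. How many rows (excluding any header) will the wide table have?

4 distinct product values → 4 rows.

4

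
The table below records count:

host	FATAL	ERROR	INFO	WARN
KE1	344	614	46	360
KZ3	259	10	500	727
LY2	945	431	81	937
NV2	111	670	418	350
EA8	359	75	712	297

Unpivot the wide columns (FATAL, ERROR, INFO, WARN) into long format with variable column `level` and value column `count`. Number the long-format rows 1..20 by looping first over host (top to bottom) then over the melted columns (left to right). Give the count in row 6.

10

20 rows total (5 × 4). Row 6: index ⌊(6-1)/4⌋ = 1 into host → KZ3; (6-1) mod 4 = 1 into the melted columns → ERROR.
So row 6 is (KZ3, ERROR, 10); count = 10.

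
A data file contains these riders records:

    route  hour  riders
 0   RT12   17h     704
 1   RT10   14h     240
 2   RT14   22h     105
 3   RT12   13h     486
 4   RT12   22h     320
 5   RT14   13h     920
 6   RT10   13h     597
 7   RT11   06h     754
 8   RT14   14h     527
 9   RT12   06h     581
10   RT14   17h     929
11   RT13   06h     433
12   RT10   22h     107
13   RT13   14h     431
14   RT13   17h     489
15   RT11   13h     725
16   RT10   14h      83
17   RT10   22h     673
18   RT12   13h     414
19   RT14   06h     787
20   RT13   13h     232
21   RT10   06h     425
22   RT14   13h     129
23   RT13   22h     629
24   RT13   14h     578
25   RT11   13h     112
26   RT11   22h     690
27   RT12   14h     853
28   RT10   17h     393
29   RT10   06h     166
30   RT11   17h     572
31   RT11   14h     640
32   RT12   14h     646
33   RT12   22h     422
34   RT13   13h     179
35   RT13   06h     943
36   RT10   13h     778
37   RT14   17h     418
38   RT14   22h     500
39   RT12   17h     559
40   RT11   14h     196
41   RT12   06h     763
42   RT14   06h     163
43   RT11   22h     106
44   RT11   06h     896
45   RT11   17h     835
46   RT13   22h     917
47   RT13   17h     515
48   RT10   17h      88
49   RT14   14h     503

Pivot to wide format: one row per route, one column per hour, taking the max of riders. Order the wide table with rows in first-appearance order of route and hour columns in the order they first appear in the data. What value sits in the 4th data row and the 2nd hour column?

640

With rows in first-appearance order of route, row 4 is route=RT11. hour columns in first-appearance order: 17h, 14h, 22h, 13h, 06h; column 2 is 14h.
Long rows with route=RT11, hour=14h: max(640, 196) = 640.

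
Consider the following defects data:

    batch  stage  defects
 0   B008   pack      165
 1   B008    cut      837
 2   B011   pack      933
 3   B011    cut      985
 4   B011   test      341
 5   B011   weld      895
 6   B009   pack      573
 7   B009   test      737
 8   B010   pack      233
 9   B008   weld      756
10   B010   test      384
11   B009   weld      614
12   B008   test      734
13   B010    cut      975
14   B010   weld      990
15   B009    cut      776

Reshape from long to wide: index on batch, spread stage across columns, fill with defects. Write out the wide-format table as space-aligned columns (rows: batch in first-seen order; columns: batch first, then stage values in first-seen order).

batch  pack  cut  test  weld
B008   165   837  734   756 
B011   933   985  341   895 
B009   573   776  737   614 
B010   233   975  384   990 

Columns: batch plus the 4 distinct stage values (pack, cut, test, weld).
For example, row B008 column pack takes defects=165 from the long row (B008, pack).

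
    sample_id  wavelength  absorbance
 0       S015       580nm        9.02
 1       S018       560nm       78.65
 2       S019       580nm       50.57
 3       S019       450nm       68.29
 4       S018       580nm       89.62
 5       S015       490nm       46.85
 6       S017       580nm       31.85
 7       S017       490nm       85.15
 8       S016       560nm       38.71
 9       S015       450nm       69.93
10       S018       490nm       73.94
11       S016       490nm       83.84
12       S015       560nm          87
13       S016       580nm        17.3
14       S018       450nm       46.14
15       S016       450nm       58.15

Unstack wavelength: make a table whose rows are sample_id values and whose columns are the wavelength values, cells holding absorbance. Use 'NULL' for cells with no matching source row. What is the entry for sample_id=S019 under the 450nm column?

The long row with sample_id=S019, wavelength=450nm has absorbance=68.29.

68.29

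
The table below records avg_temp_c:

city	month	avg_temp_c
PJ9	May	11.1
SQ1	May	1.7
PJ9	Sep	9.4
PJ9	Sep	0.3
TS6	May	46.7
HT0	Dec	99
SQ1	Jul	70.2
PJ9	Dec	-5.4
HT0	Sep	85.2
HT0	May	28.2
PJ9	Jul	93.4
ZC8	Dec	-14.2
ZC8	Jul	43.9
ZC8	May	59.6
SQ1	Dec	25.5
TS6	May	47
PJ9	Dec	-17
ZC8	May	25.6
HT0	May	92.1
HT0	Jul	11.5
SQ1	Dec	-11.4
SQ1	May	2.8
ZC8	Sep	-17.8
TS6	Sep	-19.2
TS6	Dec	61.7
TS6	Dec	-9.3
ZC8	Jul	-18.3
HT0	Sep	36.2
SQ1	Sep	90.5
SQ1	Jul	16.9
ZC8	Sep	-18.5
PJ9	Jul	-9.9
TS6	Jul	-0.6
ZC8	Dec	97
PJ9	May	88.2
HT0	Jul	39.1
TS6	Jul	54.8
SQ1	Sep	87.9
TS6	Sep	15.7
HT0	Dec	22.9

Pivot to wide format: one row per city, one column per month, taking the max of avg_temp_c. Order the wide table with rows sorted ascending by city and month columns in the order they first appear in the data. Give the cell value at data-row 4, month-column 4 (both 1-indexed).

With rows sorted ascending by city, row 4 is city=TS6. month columns in first-appearance order: May, Sep, Dec, Jul; column 4 is Jul.
Long rows with city=TS6, month=Jul: max(-0.6, 54.8) = 54.8.

54.8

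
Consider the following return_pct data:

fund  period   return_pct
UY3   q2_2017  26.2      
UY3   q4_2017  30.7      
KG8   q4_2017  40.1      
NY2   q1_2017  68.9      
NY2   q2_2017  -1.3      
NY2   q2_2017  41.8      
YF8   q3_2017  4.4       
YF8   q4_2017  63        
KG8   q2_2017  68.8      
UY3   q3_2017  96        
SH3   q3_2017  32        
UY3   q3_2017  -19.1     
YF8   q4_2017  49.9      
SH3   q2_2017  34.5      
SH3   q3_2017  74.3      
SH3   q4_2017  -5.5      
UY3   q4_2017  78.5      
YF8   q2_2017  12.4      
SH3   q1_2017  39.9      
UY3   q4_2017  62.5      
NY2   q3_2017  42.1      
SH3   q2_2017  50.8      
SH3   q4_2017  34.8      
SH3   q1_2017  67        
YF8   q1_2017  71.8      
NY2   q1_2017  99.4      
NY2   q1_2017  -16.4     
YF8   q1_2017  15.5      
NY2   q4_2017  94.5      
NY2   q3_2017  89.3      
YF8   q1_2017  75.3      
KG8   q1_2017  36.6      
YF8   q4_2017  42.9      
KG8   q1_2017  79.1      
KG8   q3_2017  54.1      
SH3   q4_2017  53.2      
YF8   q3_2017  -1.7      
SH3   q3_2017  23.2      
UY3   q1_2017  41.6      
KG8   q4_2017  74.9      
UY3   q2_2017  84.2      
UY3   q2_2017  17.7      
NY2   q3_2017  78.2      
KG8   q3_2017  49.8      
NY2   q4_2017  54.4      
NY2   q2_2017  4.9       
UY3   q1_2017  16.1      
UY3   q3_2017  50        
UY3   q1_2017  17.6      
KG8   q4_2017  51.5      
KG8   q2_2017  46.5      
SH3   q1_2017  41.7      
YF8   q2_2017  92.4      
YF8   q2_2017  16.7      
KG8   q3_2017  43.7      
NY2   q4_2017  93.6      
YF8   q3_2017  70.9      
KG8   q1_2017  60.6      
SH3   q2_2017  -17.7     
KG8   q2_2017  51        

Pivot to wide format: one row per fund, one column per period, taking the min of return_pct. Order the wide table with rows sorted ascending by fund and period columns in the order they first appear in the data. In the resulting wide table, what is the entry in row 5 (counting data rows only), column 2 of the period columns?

42.9

With rows sorted ascending by fund, row 5 is fund=YF8. period columns in first-appearance order: q2_2017, q4_2017, q1_2017, q3_2017; column 2 is q4_2017.
Long rows with fund=YF8, period=q4_2017: min(63, 49.9, 42.9) = 42.9.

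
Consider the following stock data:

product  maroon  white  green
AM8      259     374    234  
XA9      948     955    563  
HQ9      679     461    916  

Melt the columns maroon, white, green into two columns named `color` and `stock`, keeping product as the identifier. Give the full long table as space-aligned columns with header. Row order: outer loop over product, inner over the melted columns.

product  color   stock
AM8      maroon  259  
AM8      white   374  
AM8      green   234  
XA9      maroon  948  
XA9      white   955  
XA9      green   563  
HQ9      maroon  679  
HQ9      white   461  
HQ9      green   916  

Each (product, column) pair becomes one row: 3 × 3 = 9 rows.
For example, (AM8, maroon) → stock=259.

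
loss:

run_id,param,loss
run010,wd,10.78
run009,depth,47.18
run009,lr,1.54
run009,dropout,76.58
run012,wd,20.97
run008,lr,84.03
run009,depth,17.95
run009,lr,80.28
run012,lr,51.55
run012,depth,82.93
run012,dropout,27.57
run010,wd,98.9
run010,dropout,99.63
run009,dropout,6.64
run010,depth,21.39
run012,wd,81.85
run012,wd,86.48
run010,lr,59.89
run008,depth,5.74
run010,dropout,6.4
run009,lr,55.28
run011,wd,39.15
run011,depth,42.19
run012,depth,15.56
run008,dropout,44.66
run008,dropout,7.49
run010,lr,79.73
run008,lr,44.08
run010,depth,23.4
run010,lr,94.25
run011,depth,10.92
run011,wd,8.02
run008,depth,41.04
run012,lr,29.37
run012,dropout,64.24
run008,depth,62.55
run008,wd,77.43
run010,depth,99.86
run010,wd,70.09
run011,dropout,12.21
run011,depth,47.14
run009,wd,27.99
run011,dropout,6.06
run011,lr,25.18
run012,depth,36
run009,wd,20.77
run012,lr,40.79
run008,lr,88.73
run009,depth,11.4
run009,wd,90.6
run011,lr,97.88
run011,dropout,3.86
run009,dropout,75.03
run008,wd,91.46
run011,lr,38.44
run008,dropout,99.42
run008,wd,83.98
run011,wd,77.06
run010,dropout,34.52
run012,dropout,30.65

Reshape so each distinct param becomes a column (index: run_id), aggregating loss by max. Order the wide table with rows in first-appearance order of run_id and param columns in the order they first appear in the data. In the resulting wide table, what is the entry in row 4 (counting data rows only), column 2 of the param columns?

62.55

With rows in first-appearance order of run_id, row 4 is run_id=run008. param columns in first-appearance order: wd, depth, lr, dropout; column 2 is depth.
Long rows with run_id=run008, param=depth: max(5.74, 41.04, 62.55) = 62.55.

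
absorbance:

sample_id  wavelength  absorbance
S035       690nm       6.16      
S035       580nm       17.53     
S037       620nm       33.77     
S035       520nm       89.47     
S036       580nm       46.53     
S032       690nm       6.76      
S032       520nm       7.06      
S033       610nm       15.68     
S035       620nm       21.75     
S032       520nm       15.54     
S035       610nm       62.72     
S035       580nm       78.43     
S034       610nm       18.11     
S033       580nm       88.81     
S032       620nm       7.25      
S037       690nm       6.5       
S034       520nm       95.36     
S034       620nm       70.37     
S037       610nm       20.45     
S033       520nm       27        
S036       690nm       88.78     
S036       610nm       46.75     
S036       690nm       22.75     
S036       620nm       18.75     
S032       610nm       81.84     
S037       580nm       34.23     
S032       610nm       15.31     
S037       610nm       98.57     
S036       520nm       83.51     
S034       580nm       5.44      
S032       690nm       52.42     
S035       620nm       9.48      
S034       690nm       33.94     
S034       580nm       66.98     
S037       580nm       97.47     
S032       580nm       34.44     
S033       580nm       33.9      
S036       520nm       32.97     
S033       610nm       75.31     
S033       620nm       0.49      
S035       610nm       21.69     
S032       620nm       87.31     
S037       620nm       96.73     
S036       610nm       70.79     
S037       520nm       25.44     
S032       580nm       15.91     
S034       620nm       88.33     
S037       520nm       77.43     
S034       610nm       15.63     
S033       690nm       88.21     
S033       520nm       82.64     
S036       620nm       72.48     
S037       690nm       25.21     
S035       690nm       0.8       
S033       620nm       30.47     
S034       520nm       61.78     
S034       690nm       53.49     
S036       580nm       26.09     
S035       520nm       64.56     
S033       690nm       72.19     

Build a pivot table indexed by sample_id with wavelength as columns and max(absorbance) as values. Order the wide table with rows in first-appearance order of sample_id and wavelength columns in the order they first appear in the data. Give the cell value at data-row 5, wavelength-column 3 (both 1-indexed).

With rows in first-appearance order of sample_id, row 5 is sample_id=S033. wavelength columns in first-appearance order: 690nm, 580nm, 620nm, 520nm, 610nm; column 3 is 620nm.
Long rows with sample_id=S033, wavelength=620nm: max(0.49, 30.47) = 30.47.

30.47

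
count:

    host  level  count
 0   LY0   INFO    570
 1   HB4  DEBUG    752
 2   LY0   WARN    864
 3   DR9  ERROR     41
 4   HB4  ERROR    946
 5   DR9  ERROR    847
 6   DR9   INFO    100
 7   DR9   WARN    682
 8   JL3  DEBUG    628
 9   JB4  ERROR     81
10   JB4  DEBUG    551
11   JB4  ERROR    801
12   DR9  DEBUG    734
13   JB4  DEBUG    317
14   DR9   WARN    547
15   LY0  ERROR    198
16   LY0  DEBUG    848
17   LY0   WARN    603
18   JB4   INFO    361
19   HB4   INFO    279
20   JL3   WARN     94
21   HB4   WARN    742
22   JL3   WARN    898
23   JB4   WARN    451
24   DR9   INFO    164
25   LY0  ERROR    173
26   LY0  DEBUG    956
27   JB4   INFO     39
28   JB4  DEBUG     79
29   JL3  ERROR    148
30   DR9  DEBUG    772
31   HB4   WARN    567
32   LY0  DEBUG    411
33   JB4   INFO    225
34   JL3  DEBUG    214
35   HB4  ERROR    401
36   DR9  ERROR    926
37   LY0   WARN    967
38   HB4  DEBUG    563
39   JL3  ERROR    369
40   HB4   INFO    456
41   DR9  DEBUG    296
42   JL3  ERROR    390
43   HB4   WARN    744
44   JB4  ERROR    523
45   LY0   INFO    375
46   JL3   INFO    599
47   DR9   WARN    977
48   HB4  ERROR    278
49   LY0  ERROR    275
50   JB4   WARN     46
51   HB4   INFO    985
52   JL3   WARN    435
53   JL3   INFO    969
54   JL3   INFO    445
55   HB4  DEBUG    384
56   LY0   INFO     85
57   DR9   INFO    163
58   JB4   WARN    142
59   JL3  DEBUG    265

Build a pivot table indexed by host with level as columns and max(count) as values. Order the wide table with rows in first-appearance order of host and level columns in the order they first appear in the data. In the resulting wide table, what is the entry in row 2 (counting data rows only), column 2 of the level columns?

With rows in first-appearance order of host, row 2 is host=HB4. level columns in first-appearance order: INFO, DEBUG, WARN, ERROR; column 2 is DEBUG.
Long rows with host=HB4, level=DEBUG: max(752, 563, 384) = 752.

752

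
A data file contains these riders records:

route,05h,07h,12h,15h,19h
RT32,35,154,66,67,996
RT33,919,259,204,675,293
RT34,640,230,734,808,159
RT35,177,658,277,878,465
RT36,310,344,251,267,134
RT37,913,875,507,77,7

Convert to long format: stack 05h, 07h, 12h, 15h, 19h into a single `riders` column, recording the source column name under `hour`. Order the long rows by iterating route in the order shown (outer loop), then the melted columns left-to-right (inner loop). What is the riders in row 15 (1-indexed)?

30 rows total (6 × 5). Row 15: index ⌊(15-1)/5⌋ = 2 into route → RT34; (15-1) mod 5 = 4 into the melted columns → 19h.
So row 15 is (RT34, 19h, 159); riders = 159.

159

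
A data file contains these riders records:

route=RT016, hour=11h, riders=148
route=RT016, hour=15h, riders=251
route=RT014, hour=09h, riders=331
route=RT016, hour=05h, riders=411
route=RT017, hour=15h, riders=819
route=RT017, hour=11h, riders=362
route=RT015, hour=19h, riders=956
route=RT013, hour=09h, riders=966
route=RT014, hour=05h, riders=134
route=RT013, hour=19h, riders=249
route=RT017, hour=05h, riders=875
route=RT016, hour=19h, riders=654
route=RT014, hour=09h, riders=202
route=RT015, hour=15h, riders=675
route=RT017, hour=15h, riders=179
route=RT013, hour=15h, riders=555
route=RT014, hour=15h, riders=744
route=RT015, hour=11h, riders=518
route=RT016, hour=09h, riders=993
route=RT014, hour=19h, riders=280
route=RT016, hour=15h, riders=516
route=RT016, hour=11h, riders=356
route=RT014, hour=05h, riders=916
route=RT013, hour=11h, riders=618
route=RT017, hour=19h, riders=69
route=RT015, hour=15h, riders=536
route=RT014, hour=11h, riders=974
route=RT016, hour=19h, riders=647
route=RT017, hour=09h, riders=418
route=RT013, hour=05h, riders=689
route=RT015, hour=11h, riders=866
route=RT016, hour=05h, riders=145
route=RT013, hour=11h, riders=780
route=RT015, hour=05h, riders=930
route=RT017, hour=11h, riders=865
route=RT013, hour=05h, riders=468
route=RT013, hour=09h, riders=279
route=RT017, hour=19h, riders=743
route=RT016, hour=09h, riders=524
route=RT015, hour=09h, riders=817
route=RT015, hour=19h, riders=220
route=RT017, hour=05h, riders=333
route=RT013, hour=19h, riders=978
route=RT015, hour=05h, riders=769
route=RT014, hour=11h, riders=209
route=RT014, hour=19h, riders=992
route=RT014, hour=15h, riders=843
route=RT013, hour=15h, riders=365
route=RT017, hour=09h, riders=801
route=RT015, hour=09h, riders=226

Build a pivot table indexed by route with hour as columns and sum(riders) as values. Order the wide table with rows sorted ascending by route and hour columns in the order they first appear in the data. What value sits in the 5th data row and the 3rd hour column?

1219

With rows sorted ascending by route, row 5 is route=RT017. hour columns in first-appearance order: 11h, 15h, 09h, 05h, 19h; column 3 is 09h.
Long rows with route=RT017, hour=09h: 418 + 801 = 1219.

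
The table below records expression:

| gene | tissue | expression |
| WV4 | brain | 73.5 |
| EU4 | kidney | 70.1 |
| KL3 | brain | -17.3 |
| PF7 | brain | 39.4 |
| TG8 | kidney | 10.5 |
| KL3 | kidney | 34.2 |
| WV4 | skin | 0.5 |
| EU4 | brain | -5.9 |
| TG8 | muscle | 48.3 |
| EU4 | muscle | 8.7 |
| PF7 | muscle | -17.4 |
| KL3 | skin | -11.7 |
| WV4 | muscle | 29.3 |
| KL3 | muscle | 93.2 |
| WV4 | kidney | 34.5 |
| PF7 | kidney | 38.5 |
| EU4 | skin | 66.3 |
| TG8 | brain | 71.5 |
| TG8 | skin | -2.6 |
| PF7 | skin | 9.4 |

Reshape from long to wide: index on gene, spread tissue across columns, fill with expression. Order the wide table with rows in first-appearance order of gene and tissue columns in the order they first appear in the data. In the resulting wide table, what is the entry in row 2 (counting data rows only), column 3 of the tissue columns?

66.3

With rows in first-appearance order of gene, row 2 is gene=EU4. tissue columns in first-appearance order: brain, kidney, skin, muscle; column 3 is skin.
Long rows with gene=EU4, tissue=skin: expression = 66.3.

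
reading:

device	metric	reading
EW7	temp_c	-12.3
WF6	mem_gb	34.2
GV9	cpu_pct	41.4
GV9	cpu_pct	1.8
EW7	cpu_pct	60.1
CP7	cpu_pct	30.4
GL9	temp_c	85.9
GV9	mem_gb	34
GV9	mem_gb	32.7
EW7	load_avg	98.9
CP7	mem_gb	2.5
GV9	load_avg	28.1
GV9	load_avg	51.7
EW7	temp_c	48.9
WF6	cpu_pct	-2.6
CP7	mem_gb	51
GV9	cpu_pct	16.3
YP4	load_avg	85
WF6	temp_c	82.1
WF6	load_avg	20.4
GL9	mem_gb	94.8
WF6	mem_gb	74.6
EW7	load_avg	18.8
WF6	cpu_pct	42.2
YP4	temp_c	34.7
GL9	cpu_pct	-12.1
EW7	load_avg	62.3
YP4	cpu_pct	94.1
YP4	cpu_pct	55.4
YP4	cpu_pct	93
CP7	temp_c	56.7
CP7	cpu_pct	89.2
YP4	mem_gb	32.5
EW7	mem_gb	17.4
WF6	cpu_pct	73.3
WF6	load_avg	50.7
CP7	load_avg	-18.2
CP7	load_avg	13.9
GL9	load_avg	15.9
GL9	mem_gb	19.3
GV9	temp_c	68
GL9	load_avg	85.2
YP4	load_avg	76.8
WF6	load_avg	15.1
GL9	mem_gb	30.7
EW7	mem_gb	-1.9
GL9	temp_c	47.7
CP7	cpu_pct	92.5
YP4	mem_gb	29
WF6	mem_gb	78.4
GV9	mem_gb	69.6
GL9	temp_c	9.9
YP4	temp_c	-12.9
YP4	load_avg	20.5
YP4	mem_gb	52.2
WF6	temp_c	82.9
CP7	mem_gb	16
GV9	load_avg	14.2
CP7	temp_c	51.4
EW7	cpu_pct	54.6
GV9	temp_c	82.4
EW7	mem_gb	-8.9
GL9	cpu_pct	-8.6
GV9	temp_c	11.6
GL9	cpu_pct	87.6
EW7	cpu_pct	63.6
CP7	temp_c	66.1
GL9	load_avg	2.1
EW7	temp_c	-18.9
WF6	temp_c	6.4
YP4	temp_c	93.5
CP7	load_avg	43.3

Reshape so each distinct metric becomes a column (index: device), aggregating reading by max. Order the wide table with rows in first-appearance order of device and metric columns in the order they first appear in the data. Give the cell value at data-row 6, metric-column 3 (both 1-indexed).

94.1

With rows in first-appearance order of device, row 6 is device=YP4. metric columns in first-appearance order: temp_c, mem_gb, cpu_pct, load_avg; column 3 is cpu_pct.
Long rows with device=YP4, metric=cpu_pct: max(94.1, 55.4, 93) = 94.1.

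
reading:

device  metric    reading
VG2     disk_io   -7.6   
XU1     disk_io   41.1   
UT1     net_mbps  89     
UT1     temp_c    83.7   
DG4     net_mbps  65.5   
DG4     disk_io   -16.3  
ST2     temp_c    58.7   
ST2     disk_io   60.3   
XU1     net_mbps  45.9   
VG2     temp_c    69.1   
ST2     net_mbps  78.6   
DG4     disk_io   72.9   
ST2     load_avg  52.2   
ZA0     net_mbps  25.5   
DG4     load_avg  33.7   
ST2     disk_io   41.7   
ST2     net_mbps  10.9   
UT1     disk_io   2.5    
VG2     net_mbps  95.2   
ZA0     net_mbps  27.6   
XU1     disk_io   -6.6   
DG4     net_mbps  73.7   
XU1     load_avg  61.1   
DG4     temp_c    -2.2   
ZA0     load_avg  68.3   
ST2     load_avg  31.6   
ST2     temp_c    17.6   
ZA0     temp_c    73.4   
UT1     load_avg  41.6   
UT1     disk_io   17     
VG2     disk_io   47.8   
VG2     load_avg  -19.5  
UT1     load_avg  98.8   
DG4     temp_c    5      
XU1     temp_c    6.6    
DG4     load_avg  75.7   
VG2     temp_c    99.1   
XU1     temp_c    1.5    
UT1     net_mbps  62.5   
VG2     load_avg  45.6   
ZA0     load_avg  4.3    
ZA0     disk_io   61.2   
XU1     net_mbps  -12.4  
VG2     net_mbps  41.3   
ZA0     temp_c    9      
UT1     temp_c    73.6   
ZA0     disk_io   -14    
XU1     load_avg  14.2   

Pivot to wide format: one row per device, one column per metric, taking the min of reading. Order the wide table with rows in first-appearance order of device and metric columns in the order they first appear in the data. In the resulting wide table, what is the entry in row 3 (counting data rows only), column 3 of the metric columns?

With rows in first-appearance order of device, row 3 is device=UT1. metric columns in first-appearance order: disk_io, net_mbps, temp_c, load_avg; column 3 is temp_c.
Long rows with device=UT1, metric=temp_c: min(83.7, 73.6) = 73.6.

73.6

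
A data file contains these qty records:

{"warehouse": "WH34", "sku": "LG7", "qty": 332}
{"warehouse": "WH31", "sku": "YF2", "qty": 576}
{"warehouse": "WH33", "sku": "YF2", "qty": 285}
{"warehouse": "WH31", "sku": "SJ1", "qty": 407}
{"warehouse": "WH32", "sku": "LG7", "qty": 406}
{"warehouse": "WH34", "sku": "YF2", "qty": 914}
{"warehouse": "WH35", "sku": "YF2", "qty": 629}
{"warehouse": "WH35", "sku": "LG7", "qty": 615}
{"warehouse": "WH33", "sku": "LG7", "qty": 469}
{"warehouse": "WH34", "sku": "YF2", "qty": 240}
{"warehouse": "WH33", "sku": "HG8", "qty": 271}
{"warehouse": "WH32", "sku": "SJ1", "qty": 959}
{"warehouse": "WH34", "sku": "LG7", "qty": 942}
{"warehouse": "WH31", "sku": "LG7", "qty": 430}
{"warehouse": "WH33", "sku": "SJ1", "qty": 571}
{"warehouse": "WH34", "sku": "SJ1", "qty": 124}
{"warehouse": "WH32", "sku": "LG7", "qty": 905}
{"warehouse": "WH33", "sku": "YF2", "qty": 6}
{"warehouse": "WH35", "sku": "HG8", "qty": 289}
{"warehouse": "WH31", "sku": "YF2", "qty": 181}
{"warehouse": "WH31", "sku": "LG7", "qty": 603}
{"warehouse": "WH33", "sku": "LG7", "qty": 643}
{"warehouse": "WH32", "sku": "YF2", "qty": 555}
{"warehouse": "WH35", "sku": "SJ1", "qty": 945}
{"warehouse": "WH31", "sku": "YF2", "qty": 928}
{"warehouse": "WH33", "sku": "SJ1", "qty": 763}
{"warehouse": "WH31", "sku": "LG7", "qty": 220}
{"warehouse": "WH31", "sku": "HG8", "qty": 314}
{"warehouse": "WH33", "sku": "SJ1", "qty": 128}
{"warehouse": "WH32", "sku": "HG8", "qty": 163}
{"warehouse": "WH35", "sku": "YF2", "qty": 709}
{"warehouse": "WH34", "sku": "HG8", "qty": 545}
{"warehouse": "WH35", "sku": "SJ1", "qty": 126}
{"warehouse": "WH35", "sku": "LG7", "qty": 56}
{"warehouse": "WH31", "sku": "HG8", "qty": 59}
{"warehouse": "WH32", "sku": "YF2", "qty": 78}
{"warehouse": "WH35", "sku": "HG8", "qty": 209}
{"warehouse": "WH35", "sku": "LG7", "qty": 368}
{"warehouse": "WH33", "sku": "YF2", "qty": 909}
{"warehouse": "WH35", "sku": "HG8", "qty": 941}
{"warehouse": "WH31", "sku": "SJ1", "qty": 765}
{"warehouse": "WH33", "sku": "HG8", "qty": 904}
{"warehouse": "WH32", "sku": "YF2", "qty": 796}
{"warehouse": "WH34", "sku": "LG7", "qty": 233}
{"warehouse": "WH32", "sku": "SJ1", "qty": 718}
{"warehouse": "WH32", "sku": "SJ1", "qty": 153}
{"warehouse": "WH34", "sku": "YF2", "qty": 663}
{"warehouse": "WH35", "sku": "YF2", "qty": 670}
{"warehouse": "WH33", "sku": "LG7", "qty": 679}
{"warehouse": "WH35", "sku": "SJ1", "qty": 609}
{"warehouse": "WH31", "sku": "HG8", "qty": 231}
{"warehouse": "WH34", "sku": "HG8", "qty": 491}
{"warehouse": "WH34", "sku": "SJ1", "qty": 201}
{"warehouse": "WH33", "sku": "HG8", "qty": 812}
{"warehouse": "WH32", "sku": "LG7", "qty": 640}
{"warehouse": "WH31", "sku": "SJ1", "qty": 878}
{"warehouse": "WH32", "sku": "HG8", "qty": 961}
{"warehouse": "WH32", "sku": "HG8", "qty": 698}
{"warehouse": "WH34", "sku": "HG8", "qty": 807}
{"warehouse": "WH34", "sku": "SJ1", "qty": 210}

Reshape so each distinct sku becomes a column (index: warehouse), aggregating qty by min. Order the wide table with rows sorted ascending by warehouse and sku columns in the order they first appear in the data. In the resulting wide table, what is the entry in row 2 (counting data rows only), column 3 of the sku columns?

With rows sorted ascending by warehouse, row 2 is warehouse=WH32. sku columns in first-appearance order: LG7, YF2, SJ1, HG8; column 3 is SJ1.
Long rows with warehouse=WH32, sku=SJ1: min(959, 718, 153) = 153.

153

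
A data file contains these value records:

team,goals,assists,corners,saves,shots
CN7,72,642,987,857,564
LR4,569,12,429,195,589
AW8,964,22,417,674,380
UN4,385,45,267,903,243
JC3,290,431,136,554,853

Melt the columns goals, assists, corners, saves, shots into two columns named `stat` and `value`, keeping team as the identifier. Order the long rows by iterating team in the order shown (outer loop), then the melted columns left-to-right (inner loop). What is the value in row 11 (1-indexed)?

25 rows total (5 × 5). Row 11: index ⌊(11-1)/5⌋ = 2 into team → AW8; (11-1) mod 5 = 0 into the melted columns → goals.
So row 11 is (AW8, goals, 964); value = 964.

964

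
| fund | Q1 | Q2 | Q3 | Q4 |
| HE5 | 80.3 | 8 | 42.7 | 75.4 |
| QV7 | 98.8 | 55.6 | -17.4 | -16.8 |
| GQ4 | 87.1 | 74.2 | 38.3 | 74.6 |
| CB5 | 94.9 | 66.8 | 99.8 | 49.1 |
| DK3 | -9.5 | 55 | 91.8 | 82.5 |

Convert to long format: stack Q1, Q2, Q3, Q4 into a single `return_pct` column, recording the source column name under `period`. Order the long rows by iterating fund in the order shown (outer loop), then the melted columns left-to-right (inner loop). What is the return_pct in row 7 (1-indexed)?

20 rows total (5 × 4). Row 7: index ⌊(7-1)/4⌋ = 1 into fund → QV7; (7-1) mod 4 = 2 into the melted columns → Q3.
So row 7 is (QV7, Q3, -17.4); return_pct = -17.4.

-17.4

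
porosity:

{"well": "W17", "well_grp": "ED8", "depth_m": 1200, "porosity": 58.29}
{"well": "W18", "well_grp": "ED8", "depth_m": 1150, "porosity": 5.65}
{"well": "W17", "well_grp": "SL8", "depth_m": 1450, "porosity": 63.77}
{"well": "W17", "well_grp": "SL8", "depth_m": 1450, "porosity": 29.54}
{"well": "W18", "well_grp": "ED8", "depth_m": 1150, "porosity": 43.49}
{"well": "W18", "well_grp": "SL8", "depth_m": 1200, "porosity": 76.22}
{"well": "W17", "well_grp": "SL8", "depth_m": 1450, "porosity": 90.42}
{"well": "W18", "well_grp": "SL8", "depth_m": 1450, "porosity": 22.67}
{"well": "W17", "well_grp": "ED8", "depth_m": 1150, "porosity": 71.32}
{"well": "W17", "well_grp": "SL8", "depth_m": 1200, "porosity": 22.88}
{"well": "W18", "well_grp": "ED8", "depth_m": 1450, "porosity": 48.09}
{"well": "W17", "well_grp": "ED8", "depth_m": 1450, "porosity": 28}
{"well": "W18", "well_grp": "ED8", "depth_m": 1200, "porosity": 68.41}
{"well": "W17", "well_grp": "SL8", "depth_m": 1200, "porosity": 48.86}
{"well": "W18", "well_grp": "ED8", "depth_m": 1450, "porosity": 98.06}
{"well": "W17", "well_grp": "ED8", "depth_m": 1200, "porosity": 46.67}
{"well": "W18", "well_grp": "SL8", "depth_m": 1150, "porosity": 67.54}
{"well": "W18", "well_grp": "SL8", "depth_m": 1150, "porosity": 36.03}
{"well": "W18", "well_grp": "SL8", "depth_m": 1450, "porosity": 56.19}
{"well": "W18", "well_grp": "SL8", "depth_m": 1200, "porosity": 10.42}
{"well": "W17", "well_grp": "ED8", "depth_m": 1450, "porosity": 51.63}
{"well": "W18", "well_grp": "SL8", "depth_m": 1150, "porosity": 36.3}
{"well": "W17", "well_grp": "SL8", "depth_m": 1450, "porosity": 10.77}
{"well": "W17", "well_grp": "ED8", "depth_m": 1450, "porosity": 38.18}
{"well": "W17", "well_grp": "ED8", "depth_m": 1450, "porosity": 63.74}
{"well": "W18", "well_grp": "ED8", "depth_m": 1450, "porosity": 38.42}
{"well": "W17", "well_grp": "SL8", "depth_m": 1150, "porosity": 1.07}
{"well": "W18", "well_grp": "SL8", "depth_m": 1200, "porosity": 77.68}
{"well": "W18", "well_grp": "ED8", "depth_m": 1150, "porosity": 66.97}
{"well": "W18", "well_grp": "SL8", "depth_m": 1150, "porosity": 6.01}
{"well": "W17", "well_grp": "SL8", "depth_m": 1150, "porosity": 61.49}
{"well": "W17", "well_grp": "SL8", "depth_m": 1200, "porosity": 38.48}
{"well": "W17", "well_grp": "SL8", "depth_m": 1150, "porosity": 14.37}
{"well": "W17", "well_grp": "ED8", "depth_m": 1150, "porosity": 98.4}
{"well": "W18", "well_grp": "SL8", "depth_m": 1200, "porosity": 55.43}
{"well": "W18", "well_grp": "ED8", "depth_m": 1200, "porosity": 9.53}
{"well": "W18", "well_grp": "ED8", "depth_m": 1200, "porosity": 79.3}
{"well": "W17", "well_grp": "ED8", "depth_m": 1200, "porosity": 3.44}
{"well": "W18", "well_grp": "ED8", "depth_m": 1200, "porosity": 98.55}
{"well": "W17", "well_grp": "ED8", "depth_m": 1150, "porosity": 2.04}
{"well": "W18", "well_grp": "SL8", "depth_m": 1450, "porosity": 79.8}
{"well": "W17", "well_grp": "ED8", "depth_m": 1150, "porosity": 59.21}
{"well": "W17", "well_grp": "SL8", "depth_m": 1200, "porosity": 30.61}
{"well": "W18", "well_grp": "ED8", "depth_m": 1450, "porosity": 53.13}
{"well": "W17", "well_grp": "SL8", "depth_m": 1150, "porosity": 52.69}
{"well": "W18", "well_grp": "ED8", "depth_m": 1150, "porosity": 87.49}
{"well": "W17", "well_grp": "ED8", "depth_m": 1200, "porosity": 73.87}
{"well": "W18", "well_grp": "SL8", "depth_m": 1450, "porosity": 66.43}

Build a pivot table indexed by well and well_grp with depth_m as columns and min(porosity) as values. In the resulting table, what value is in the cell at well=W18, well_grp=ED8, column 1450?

38.42

Rows with well=W18, well_grp=ED8 and depth_m=1450: porosity values are 48.09, 98.06, 38.42, 53.13.
min(48.09, 98.06, 38.42, 53.13) = 38.42.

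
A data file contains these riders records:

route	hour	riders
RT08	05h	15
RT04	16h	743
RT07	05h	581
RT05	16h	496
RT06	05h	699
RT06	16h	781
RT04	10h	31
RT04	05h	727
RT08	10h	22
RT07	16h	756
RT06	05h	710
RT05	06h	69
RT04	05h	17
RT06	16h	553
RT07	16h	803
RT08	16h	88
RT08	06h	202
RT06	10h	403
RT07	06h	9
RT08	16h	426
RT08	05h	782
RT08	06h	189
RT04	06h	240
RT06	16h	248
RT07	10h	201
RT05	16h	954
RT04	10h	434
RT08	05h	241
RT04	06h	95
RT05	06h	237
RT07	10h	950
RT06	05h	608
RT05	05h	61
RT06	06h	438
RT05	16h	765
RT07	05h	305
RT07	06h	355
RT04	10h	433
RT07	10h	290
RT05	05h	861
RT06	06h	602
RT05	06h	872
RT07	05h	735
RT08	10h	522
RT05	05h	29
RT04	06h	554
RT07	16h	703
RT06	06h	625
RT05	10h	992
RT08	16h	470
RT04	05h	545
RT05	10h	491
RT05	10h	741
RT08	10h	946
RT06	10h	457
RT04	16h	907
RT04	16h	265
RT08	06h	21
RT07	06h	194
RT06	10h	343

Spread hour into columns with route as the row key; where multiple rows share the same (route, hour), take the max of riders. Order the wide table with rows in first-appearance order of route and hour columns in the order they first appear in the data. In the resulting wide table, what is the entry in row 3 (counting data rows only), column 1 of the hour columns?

With rows in first-appearance order of route, row 3 is route=RT07. hour columns in first-appearance order: 05h, 16h, 10h, 06h; column 1 is 05h.
Long rows with route=RT07, hour=05h: max(581, 305, 735) = 735.

735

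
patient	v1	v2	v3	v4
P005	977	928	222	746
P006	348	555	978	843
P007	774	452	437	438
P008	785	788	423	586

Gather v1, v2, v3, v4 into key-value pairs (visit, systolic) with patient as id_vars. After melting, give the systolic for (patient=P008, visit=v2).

Unpivoting turns each (patient, wide-column) pair into one long row.
The wide cell at row P008, column v2 holds 788, so the long row (P008, v2) has systolic=788.

788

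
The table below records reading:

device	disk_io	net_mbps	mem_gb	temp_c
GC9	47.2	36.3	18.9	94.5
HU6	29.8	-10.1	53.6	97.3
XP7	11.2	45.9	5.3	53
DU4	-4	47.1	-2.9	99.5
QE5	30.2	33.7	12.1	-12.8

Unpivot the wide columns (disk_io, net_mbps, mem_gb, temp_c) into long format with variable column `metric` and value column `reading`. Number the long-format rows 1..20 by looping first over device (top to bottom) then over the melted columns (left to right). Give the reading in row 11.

20 rows total (5 × 4). Row 11: index ⌊(11-1)/4⌋ = 2 into device → XP7; (11-1) mod 4 = 2 into the melted columns → mem_gb.
So row 11 is (XP7, mem_gb, 5.3); reading = 5.3.

5.3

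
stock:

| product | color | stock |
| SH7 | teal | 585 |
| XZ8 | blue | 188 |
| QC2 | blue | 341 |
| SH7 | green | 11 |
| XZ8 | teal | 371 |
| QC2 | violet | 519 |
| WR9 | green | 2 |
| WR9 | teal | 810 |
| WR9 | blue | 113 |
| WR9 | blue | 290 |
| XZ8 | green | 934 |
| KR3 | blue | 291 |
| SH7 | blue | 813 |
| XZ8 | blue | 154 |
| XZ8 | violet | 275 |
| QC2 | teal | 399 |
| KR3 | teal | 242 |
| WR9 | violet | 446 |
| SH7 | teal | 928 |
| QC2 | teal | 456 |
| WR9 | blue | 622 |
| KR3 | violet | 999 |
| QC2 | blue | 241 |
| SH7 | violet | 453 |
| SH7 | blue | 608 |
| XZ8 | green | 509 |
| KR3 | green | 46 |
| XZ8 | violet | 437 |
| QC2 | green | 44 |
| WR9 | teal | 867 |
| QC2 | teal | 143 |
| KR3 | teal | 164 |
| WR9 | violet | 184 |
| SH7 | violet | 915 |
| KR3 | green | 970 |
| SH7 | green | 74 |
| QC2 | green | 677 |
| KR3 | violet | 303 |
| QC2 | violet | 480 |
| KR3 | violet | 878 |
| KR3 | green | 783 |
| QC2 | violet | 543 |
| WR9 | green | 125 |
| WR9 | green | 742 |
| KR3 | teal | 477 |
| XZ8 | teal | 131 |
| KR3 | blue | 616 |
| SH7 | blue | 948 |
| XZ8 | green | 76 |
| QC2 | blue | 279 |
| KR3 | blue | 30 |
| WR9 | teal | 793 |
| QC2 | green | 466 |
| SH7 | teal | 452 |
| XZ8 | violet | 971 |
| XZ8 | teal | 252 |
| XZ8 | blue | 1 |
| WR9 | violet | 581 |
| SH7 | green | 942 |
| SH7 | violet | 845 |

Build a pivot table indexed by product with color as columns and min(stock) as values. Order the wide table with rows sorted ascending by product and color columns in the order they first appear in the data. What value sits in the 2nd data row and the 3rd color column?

44

With rows sorted ascending by product, row 2 is product=QC2. color columns in first-appearance order: teal, blue, green, violet; column 3 is green.
Long rows with product=QC2, color=green: min(44, 677, 466) = 44.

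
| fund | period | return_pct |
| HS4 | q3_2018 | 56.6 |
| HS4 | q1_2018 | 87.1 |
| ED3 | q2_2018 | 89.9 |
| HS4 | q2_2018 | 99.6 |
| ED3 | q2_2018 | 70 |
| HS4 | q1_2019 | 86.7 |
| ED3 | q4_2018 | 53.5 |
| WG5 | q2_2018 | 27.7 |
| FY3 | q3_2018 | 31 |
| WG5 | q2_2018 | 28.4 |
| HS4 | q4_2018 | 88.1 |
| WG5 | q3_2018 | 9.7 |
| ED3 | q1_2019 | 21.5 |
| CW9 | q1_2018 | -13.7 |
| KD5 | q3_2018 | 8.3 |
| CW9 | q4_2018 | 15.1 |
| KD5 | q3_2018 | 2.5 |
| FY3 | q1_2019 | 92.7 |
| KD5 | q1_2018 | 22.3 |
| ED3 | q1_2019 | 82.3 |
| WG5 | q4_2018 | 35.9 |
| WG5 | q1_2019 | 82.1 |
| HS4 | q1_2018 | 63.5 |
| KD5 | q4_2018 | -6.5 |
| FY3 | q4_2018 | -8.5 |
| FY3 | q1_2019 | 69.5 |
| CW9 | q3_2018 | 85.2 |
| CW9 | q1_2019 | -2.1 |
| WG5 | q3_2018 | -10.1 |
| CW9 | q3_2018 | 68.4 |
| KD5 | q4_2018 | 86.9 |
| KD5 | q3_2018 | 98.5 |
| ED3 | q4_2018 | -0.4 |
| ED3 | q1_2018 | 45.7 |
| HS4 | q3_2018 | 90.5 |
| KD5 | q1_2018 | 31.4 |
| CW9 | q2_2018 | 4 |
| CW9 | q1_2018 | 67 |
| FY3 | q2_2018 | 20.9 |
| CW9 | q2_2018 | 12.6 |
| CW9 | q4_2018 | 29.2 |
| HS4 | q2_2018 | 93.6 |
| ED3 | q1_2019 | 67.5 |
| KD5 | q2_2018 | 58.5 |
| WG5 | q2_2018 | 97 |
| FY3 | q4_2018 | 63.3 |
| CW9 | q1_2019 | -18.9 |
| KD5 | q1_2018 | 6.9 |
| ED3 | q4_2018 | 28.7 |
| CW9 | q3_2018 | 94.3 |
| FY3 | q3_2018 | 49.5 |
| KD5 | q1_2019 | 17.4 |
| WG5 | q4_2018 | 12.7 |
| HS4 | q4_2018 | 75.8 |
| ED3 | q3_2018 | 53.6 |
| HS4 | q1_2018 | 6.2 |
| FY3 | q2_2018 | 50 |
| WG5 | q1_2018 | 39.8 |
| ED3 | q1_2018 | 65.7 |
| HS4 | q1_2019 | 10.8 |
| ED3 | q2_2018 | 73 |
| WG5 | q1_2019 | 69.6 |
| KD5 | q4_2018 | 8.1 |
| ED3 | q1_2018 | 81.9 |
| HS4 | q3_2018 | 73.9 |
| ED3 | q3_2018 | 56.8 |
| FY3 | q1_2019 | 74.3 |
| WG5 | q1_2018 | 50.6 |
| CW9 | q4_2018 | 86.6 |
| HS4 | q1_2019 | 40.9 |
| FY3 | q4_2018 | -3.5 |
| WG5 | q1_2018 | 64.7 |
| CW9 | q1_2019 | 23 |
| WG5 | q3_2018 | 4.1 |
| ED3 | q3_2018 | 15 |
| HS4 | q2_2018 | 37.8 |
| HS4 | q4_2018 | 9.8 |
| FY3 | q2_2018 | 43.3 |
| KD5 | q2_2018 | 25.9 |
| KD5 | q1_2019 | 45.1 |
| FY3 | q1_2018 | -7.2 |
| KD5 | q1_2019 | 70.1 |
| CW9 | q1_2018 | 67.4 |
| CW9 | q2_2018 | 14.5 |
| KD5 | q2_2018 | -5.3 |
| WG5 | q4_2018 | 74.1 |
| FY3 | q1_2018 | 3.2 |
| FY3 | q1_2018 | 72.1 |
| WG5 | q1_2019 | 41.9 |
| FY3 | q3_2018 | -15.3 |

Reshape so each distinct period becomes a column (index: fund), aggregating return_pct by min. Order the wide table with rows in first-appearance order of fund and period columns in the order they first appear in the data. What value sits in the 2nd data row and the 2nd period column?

With rows in first-appearance order of fund, row 2 is fund=ED3. period columns in first-appearance order: q3_2018, q1_2018, q2_2018, q1_2019, q4_2018; column 2 is q1_2018.
Long rows with fund=ED3, period=q1_2018: min(45.7, 65.7, 81.9) = 45.7.

45.7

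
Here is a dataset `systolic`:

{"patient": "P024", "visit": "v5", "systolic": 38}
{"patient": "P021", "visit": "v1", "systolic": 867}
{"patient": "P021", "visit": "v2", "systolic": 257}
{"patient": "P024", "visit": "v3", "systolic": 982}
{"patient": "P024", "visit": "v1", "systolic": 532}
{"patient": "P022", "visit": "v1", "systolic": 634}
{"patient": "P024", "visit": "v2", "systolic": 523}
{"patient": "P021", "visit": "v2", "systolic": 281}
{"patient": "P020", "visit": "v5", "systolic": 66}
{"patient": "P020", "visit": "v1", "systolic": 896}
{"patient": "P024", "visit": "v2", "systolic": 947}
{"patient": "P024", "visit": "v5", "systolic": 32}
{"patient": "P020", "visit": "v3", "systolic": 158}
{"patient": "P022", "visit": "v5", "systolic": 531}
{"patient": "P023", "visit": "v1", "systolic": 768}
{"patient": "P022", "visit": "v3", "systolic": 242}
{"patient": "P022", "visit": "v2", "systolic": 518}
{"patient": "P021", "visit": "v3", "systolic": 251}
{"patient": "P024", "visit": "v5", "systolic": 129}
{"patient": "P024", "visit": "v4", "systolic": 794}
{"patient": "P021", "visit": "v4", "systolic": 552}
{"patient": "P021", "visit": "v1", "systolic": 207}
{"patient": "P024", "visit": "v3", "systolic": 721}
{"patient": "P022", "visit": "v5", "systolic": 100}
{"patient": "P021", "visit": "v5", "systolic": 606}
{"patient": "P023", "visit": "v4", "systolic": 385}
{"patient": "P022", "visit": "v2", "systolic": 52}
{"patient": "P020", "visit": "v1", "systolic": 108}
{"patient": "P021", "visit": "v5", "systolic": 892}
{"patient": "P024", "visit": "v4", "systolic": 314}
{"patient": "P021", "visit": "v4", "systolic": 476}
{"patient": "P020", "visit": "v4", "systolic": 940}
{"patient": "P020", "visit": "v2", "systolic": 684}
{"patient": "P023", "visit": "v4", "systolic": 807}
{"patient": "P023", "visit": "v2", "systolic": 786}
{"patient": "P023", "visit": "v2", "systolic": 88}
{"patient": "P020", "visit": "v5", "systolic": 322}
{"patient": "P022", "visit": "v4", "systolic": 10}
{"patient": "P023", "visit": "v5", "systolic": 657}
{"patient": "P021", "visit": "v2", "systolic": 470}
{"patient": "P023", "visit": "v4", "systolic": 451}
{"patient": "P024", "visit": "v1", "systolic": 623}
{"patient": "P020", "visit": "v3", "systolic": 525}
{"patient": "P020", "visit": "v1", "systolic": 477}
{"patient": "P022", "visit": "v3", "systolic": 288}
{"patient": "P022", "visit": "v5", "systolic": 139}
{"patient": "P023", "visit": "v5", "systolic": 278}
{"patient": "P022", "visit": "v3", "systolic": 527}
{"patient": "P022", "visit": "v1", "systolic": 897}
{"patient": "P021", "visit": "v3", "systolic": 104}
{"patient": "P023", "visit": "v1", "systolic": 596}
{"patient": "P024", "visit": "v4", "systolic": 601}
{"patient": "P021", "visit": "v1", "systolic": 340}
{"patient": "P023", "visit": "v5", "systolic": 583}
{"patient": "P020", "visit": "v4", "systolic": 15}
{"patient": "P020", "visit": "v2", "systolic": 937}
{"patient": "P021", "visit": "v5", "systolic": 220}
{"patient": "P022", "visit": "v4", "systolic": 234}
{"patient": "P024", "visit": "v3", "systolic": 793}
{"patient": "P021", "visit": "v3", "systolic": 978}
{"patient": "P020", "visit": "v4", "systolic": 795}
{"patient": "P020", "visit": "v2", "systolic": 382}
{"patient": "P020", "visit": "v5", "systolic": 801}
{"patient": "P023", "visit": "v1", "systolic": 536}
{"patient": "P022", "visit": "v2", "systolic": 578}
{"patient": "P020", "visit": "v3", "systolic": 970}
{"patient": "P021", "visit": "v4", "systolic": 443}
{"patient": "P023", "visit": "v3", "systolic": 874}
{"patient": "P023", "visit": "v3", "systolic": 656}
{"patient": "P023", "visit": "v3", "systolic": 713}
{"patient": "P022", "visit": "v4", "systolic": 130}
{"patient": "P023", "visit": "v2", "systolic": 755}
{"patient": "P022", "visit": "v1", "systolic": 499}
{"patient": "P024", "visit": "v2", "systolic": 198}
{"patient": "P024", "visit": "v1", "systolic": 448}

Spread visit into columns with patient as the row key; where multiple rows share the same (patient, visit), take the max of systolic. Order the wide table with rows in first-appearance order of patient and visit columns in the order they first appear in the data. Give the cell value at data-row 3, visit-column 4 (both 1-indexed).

527

With rows in first-appearance order of patient, row 3 is patient=P022. visit columns in first-appearance order: v5, v1, v2, v3, v4; column 4 is v3.
Long rows with patient=P022, visit=v3: max(242, 288, 527) = 527.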